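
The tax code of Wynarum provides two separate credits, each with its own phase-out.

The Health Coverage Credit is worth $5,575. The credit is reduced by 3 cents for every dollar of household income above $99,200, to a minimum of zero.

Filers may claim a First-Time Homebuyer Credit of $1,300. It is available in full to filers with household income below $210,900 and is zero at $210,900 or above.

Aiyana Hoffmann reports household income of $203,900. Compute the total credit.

$3,734

Health Coverage Credit: 3% of the $104,700 excess over $99,200 is $3,141; credit = $5,575 − $3,141 = $2,434.
First-Time Homebuyer Credit: $203,900 is below the $210,900 cutoff, so the full $1,300 applies.
Total: $2,434 + $1,300 = $3,734.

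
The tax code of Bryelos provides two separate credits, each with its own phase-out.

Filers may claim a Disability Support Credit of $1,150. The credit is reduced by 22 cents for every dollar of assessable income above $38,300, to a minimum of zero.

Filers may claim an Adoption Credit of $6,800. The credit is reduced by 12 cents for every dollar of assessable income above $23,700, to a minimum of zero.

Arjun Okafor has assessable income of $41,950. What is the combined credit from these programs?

$4,957

Disability Support Credit: 22% of the $3,650 excess over $38,300 is $803; credit = $1,150 − $803 = $347.
Adoption Credit: 12% of the $18,250 excess over $23,700 is $2,190; credit = $6,800 − $2,190 = $4,610.
Total: $347 + $4,610 = $4,957.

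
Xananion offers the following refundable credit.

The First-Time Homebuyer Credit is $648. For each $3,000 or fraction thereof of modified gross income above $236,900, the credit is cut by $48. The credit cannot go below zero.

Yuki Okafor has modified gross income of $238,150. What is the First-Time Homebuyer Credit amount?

First-Time Homebuyer Credit: income exceeds $236,900 by $1,250, which is 1 full-or-partial $3,000 increment; reduction = 1 × $48 = $48, leaving $600.

$600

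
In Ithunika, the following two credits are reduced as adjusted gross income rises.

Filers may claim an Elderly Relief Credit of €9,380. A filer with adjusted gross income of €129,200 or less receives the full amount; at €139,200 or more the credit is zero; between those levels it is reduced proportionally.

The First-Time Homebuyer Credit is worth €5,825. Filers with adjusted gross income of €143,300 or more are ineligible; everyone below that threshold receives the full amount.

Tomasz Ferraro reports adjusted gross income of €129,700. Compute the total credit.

€14,736

Elderly Relief Credit: €129,700 is €500 into a €10,000 phase-out range, leaving 9,500/10,000 of the credit: €9,380 × 9,500/10,000 = €8,911.
First-Time Homebuyer Credit: €129,700 is below the €143,300 cutoff, so the full €5,825 applies.
Total: €8,911 + €5,825 = €14,736.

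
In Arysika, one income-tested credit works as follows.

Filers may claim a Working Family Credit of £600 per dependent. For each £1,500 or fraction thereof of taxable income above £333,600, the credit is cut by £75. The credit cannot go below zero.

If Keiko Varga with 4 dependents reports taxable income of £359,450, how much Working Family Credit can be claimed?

£1,050

Working Family Credit: base = 4 × £600 = £2,400. income exceeds £333,600 by £25,850, which is 18 full-or-partial £1,500 increments; reduction = 18 × £75 = £1,350, leaving £1,050.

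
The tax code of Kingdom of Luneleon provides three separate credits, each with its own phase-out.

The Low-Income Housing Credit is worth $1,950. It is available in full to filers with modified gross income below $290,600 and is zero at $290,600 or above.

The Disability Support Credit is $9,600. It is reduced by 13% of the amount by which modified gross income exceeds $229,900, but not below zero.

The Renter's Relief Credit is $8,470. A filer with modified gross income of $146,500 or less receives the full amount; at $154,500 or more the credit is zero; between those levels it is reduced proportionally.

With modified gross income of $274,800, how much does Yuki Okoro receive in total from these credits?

$5,713

Low-Income Housing Credit: $274,800 is below the $290,600 cutoff, so the full $1,950 applies.
Disability Support Credit: 13% of the $44,900 excess over $229,900 is $5,837; credit = $9,600 − $5,837 = $3,763.
Renter's Relief Credit: $274,800 is at or above $154,500, so the credit is $0.
Total: $1,950 + $3,763 + $0 = $5,713.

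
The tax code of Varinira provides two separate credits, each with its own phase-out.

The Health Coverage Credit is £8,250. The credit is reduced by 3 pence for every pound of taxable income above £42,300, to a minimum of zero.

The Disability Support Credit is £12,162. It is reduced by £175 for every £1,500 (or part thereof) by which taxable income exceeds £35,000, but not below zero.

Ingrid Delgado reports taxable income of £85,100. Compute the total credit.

£13,178

Health Coverage Credit: 3% of the £42,800 excess over £42,300 is £1,284; credit = £8,250 − £1,284 = £6,966.
Disability Support Credit: income exceeds £35,000 by £50,100, which is 34 full-or-partial £1,500 increments; reduction = 34 × £175 = £5,950, leaving £6,212.
Total: £6,966 + £6,212 = £13,178.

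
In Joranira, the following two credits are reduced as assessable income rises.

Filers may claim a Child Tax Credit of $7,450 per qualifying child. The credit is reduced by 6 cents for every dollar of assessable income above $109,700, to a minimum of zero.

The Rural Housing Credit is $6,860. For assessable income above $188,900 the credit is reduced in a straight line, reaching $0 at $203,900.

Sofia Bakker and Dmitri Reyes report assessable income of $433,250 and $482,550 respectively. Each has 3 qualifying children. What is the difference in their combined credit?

Sofia ($433,250): Child Tax Credit: base = 3 × $7,450 = $22,350. 6% of the $323,550 excess over $109,700 is $19,413; credit = $22,350 − $19,413 = $2,937. Rural Housing Credit: $433,250 is at or above $203,900, so the credit is $0. total $2,937 + $0 = $2,937
Dmitri ($482,550): Child Tax Credit: base = 3 × $7,450 = $22,350. 6% of the $372,850 excess over $109,700 is $22,371 ≥ base, so the credit is $0. Rural Housing Credit: $482,550 is at or above $203,900, so the credit is $0. total $0 + $0 = $0
Difference: |$2,937 − $0| = $2,937.

$2,937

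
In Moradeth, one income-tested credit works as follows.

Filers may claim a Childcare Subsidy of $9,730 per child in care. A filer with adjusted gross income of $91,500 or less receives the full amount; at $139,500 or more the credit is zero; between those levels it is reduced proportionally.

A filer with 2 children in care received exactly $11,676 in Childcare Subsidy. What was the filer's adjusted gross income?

Full credit = 2 × $9,730 = $19,460.
$11,676 is 11,676/19,460 of the full $19,460, so 7,784/19,460 of the $48,000 range has been used: income = $91,500 + $48,000 × 7,784/19,460 = $110,700.

$110,700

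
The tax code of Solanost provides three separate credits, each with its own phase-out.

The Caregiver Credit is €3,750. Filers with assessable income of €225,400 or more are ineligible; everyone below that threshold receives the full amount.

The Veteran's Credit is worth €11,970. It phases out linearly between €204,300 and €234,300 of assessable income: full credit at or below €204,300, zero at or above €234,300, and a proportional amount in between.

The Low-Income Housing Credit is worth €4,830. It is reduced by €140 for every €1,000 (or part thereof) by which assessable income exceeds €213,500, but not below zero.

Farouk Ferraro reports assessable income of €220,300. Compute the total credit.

Caregiver Credit: €220,300 is below the €225,400 cutoff, so the full €3,750 applies.
Veteran's Credit: €220,300 is €16,000 into a €30,000 phase-out range, leaving 14,000/30,000 of the credit: €11,970 × 14,000/30,000 = €5,586.
Low-Income Housing Credit: income exceeds €213,500 by €6,800, which is 7 full-or-partial €1,000 increments; reduction = 7 × €140 = €980, leaving €3,850.
Total: €3,750 + €5,586 + €3,850 = €13,186.

€13,186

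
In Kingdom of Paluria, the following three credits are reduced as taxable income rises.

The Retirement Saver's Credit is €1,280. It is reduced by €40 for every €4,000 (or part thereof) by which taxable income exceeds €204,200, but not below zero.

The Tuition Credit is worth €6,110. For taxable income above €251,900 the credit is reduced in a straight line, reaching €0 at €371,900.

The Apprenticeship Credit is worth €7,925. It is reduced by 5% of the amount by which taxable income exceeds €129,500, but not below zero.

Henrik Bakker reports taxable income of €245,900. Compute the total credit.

€9,055

Retirement Saver's Credit: income exceeds €204,200 by €41,700, which is 11 full-or-partial €4,000 increments; reduction = 11 × €40 = €440, leaving €840.
Tuition Credit: €245,900 is at or below the €251,900 threshold, so the full €6,110 applies.
Apprenticeship Credit: 5% of the €116,400 excess over €129,500 is €5,820; credit = €7,925 − €5,820 = €2,105.
Total: €840 + €6,110 + €2,105 = €9,055.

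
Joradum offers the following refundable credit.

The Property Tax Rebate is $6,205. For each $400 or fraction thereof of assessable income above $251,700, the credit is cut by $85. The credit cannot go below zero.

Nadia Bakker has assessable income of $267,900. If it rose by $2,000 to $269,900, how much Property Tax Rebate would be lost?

$425

At $267,900 — income exceeds $251,700 by $16,200, which is 41 full-or-partial $400 increments; reduction = 41 × $85 = $3,485, leaving $2,720.
At $269,900 — income exceeds $251,700 by $18,200, which is 46 full-or-partial $400 increments; reduction = 46 × $85 = $3,910, leaving $2,295.
Lost: $2,720 − $2,295 = $425.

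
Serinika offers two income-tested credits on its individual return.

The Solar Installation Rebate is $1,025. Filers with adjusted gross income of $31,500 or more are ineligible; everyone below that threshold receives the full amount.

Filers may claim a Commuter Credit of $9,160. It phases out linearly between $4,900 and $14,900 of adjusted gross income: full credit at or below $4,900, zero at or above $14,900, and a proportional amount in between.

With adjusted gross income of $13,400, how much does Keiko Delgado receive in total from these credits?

Solar Installation Rebate: $13,400 is below the $31,500 cutoff, so the full $1,025 applies.
Commuter Credit: $13,400 is $8,500 into a $10,000 phase-out range, leaving 1,500/10,000 of the credit: $9,160 × 1,500/10,000 = $1,374.
Total: $1,025 + $1,374 = $2,399.

$2,399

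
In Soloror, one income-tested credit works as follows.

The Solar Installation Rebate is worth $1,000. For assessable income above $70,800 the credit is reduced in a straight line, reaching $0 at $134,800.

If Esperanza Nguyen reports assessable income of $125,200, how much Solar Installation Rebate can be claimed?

$150

Solar Installation Rebate: $125,200 is $54,400 into a $64,000 phase-out range, leaving 9,600/64,000 of the credit: $1,000 × 9,600/64,000 = $150.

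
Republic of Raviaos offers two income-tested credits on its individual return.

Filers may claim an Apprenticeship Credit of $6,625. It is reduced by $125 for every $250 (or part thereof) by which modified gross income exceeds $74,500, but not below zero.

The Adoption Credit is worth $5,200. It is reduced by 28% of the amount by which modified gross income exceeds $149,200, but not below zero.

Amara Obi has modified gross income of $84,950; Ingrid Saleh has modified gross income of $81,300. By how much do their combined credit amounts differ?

$1,750

Amara ($84,950): Apprenticeship Credit: income exceeds $74,500 by $10,450, which is 42 full-or-partial $250 increments; reduction = 42 × $125 = $5,250, leaving $1,375. Adoption Credit: $84,950 is at or below the $149,200 threshold, so the full $5,200 applies. total $1,375 + $5,200 = $6,575
Ingrid ($81,300): Apprenticeship Credit: income exceeds $74,500 by $6,800, which is 28 full-or-partial $250 increments; reduction = 28 × $125 = $3,500, leaving $3,125. Adoption Credit: $81,300 is at or below the $149,200 threshold, so the full $5,200 applies. total $3,125 + $5,200 = $8,325
Difference: |$6,575 − $8,325| = $1,750.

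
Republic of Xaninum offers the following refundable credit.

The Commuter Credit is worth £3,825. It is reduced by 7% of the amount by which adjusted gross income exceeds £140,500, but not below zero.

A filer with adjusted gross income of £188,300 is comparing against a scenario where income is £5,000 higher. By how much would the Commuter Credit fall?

At £188,300 — 7% of the £47,800 excess over £140,500 is £3,346; credit = £3,825 − £3,346 = £479.
At £193,300 — 7% of the £52,800 excess over £140,500 is £3,696; credit = £3,825 − £3,696 = £129.
Lost: £479 − £129 = £350.

£350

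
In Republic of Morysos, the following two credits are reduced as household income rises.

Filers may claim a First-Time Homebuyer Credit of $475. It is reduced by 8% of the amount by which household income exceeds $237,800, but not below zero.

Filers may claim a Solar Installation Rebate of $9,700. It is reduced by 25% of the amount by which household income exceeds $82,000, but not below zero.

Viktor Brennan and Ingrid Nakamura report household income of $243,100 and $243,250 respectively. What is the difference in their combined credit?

Viktor ($243,100): First-Time Homebuyer Credit: 8% of the $5,300 excess over $237,800 is $424; credit = $475 − $424 = $51. Solar Installation Rebate: 25% of the $161,100 excess over $82,000 is $40,275 ≥ base, so the credit is $0. total $51 + $0 = $51
Ingrid ($243,250): First-Time Homebuyer Credit: 8% of the $5,450 excess over $237,800 is $436; credit = $475 − $436 = $39. Solar Installation Rebate: 25% of the $161,250 excess over $82,000 is $40,312.50 ≥ base, so the credit is $0. total $39 + $0 = $39
Difference: |$51 − $39| = $12.

$12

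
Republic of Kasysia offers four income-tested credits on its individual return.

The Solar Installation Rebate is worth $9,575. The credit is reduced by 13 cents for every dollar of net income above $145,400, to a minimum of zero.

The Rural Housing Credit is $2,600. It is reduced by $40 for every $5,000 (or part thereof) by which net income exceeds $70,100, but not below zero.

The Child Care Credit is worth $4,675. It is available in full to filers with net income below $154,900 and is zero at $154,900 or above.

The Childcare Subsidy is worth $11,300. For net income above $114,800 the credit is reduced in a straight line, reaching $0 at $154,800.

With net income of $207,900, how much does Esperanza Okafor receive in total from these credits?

$2,930

Solar Installation Rebate: 13% of the $62,500 excess over $145,400 is $8,125; credit = $9,575 − $8,125 = $1,450.
Rural Housing Credit: income exceeds $70,100 by $137,800, which is 28 full-or-partial $5,000 increments; reduction = 28 × $40 = $1,120, leaving $1,480.
Child Care Credit: $207,900 meets or exceeds the $154,900 cutoff, so the credit is $0.
Childcare Subsidy: $207,900 is at or above $154,800, so the credit is $0.
Total: $1,450 + $1,480 + $0 + $0 = $2,930.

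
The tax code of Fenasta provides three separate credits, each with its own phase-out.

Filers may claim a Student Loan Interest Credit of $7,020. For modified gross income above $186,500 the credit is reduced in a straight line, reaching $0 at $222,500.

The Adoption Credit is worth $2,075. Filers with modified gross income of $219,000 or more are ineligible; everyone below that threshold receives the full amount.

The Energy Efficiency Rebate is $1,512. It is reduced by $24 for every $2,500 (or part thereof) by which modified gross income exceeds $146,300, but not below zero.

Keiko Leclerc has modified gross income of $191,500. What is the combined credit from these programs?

Student Loan Interest Credit: $191,500 is $5,000 into a $36,000 phase-out range, leaving 31,000/36,000 of the credit: $7,020 × 31,000/36,000 = $6,045.
Adoption Credit: $191,500 is below the $219,000 cutoff, so the full $2,075 applies.
Energy Efficiency Rebate: income exceeds $146,300 by $45,200, which is 19 full-or-partial $2,500 increments; reduction = 19 × $24 = $456, leaving $1,056.
Total: $6,045 + $2,075 + $1,056 = $9,176.

$9,176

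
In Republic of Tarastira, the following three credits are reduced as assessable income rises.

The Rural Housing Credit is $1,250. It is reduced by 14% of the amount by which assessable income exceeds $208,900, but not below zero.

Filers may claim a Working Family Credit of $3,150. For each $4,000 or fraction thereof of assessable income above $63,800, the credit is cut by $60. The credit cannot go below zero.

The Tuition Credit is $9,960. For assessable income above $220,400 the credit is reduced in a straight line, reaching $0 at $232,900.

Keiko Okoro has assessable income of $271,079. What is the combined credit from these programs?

Rural Housing Credit: 14% of the $62,179 excess over $208,900 is $8,705.06 ≥ base, so the credit is $0.
Working Family Credit: income exceeds $63,800 by $207,279, which is 52 full-or-partial $4,000 increments; reduction = 52 × $60 = $3,120, leaving $30.
Tuition Credit: $271,079 is at or above $232,900, so the credit is $0.
Total: $0 + $30 + $0 = $30.

$30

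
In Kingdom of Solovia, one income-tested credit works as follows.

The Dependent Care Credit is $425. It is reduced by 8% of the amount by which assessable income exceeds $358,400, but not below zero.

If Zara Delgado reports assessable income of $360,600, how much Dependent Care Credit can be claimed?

Dependent Care Credit: 8% of the $2,200 excess over $358,400 is $176; credit = $425 − $176 = $249.

$249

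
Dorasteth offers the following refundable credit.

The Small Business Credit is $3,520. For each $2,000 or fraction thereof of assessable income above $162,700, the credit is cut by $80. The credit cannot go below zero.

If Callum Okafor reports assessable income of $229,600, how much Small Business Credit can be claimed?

$800

Small Business Credit: income exceeds $162,700 by $66,900, which is 34 full-or-partial $2,000 increments; reduction = 34 × $80 = $2,720, leaving $800.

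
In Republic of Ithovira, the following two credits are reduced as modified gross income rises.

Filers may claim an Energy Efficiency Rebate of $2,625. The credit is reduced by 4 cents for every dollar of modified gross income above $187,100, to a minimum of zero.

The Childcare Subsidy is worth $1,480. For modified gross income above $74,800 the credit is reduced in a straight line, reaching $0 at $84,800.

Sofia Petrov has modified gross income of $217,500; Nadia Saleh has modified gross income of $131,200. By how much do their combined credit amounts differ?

Sofia ($217,500): Energy Efficiency Rebate: 4% of the $30,400 excess over $187,100 is $1,216; credit = $2,625 − $1,216 = $1,409. Childcare Subsidy: $217,500 is at or above $84,800, so the credit is $0. total $1,409 + $0 = $1,409
Nadia ($131,200): Energy Efficiency Rebate: $131,200 is at or below the $187,100 threshold, so the full $2,625 applies. Childcare Subsidy: $131,200 is at or above $84,800, so the credit is $0. total $2,625 + $0 = $2,625
Difference: |$1,409 − $2,625| = $1,216.

$1,216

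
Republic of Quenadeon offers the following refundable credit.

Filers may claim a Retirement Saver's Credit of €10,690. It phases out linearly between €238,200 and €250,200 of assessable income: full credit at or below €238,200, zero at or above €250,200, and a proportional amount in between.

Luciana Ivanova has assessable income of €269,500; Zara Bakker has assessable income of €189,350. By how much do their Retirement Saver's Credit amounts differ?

Luciana (€269,500): Retirement Saver's Credit: €269,500 is at or above €250,200, so the credit is €0.
Zara (€189,350): Retirement Saver's Credit: €189,350 is at or below the €238,200 threshold, so the full €10,690 applies.
Difference: |€0 − €10,690| = €10,690.

€10,690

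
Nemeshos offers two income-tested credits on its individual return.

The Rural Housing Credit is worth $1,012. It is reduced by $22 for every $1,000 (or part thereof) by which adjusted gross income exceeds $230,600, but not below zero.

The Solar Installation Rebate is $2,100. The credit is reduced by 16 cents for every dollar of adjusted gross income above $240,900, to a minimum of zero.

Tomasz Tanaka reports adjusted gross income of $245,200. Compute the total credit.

Rural Housing Credit: income exceeds $230,600 by $14,600, which is 15 full-or-partial $1,000 increments; reduction = 15 × $22 = $330, leaving $682.
Solar Installation Rebate: 16% of the $4,300 excess over $240,900 is $688; credit = $2,100 − $688 = $1,412.
Total: $682 + $1,412 = $2,094.

$2,094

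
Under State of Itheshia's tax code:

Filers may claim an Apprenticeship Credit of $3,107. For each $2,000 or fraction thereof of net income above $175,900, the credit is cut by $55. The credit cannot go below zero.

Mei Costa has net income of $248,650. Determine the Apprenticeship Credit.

Apprenticeship Credit: income exceeds $175,900 by $72,750, which is 37 full-or-partial $2,000 increments; reduction = 37 × $55 = $2,035, leaving $1,072.

$1,072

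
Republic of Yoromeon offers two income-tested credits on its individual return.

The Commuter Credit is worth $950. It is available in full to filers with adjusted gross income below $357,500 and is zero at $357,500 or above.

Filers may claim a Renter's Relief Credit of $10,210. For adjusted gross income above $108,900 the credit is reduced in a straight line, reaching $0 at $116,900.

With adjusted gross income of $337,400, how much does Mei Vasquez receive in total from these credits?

Commuter Credit: $337,400 is below the $357,500 cutoff, so the full $950 applies.
Renter's Relief Credit: $337,400 is at or above $116,900, so the credit is $0.
Total: $950 + $0 = $950.

$950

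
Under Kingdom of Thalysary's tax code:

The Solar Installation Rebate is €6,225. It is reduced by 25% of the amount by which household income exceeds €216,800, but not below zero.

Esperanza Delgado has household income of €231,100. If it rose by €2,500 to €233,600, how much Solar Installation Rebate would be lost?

€625

At €231,100 — 25% of the €14,300 excess over €216,800 is €3,575; credit = €6,225 − €3,575 = €2,650.
At €233,600 — 25% of the €16,800 excess over €216,800 is €4,200; credit = €6,225 − €4,200 = €2,025.
Lost: €2,650 − €2,025 = €625.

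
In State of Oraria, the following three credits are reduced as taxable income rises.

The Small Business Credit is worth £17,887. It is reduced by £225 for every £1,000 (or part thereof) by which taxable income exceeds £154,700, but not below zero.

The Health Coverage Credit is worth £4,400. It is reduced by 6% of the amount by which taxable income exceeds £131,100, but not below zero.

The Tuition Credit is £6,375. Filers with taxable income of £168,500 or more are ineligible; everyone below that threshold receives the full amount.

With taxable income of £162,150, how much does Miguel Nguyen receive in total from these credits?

Small Business Credit: income exceeds £154,700 by £7,450, which is 8 full-or-partial £1,000 increments; reduction = 8 × £225 = £1,800, leaving £16,087.
Health Coverage Credit: 6% of the £31,050 excess over £131,100 is £1,863; credit = £4,400 − £1,863 = £2,537.
Tuition Credit: £162,150 is below the £168,500 cutoff, so the full £6,375 applies.
Total: £16,087 + £2,537 + £6,375 = £24,999.

£24,999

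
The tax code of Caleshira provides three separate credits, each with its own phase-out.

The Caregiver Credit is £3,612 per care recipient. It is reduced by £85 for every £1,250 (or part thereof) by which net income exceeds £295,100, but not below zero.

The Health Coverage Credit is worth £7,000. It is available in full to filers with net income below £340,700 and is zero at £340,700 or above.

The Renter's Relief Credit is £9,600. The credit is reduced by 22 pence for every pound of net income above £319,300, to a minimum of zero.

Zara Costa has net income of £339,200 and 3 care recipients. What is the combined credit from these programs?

Caregiver Credit: base = 3 × £3,612 = £10,836. income exceeds £295,100 by £44,100, which is 36 full-or-partial £1,250 increments; reduction = 36 × £85 = £3,060, leaving £7,776.
Health Coverage Credit: £339,200 is below the £340,700 cutoff, so the full £7,000 applies.
Renter's Relief Credit: 22% of the £19,900 excess over £319,300 is £4,378; credit = £9,600 − £4,378 = £5,222.
Total: £7,776 + £7,000 + £5,222 = £19,998.

£19,998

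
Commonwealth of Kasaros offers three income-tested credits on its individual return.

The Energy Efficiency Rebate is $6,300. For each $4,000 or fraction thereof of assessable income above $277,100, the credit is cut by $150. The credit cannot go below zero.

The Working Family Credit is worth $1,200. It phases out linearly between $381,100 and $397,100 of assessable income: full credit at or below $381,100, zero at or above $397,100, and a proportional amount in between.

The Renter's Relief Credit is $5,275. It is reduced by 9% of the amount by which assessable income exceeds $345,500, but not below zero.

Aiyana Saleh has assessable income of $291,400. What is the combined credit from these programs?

$12,175

Energy Efficiency Rebate: income exceeds $277,100 by $14,300, which is 4 full-or-partial $4,000 increments; reduction = 4 × $150 = $600, leaving $5,700.
Working Family Credit: $291,400 is at or below the $381,100 threshold, so the full $1,200 applies.
Renter's Relief Credit: $291,400 is at or below the $345,500 threshold, so the full $5,275 applies.
Total: $5,700 + $1,200 + $5,275 = $12,175.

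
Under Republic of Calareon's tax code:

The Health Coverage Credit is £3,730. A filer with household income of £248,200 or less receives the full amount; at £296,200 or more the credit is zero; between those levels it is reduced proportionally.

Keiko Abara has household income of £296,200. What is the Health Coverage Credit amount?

Health Coverage Credit: £296,200 is at or above £296,200, so the credit is £0.

£0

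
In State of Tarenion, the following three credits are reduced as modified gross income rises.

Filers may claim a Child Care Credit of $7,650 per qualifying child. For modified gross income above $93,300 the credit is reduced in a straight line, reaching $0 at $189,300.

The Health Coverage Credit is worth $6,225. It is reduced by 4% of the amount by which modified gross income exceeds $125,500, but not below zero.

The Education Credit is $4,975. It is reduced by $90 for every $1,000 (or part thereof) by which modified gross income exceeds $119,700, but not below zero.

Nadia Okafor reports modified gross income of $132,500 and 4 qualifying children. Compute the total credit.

Child Care Credit: base = 4 × $7,650 = $30,600. $132,500 is $39,200 into a $96,000 phase-out range, leaving 56,800/96,000 of the credit: $30,600 × 56,800/96,000 = $18,105.
Health Coverage Credit: 4% of the $7,000 excess over $125,500 is $280; credit = $6,225 − $280 = $5,945.
Education Credit: income exceeds $119,700 by $12,800, which is 13 full-or-partial $1,000 increments; reduction = 13 × $90 = $1,170, leaving $3,805.
Total: $18,105 + $5,945 + $3,805 = $27,855.

$27,855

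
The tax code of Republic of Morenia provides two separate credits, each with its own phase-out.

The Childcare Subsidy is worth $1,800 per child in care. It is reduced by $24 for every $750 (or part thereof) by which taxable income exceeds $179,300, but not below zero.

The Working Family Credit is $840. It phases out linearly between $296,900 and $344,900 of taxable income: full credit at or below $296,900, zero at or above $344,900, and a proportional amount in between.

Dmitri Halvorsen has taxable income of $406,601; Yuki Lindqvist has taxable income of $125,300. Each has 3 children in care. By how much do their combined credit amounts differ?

$6,240

Dmitri ($406,601): Childcare Subsidy: base = 3 × $1,800 = $5,400. income exceeds $179,300 by $227,301 → 304 increments × $24 = $7,296 ≥ base, so the credit is $0. Working Family Credit: $406,601 is at or above $344,900, so the credit is $0. total $0 + $0 = $0
Yuki ($125,300): Childcare Subsidy: base = 3 × $1,800 = $5,400. $125,300 is at or below the $179,300 threshold, so the full $5,400 applies. Working Family Credit: $125,300 is at or below the $296,900 threshold, so the full $840 applies. total $5,400 + $840 = $6,240
Difference: |$0 − $6,240| = $6,240.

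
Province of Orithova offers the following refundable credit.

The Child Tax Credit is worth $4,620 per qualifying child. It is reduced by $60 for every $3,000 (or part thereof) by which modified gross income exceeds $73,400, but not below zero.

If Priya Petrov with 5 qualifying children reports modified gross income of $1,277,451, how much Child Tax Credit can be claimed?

$0

Child Tax Credit: base = 5 × $4,620 = $23,100. income exceeds $73,400 by $1,204,051 → 402 increments × $60 = $24,120 ≥ base, so the credit is $0.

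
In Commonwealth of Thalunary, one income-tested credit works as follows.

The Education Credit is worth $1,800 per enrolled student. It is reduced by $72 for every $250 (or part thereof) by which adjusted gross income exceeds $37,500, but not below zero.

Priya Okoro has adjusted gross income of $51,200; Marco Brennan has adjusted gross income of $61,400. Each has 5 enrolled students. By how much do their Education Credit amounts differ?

Priya ($51,200): Education Credit: base = 5 × $1,800 = $9,000. income exceeds $37,500 by $13,700, which is 55 full-or-partial $250 increments; reduction = 55 × $72 = $3,960, leaving $5,040.
Marco ($61,400): Education Credit: base = 5 × $1,800 = $9,000. income exceeds $37,500 by $23,900, which is 96 full-or-partial $250 increments; reduction = 96 × $72 = $6,912, leaving $2,088.
Difference: |$5,040 − $2,088| = $2,952.

$2,952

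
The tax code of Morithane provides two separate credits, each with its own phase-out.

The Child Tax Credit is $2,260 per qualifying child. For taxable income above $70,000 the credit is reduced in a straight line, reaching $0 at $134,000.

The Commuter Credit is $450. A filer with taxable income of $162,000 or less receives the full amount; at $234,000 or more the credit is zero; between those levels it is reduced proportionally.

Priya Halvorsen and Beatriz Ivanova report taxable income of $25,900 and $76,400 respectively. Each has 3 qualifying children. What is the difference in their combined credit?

$678

Priya ($25,900): Child Tax Credit: base = 3 × $2,260 = $6,780. $25,900 is at or below the $70,000 threshold, so the full $6,780 applies. Commuter Credit: $25,900 is at or below the $162,000 threshold, so the full $450 applies. total $6,780 + $450 = $7,230
Beatriz ($76,400): Child Tax Credit: base = 3 × $2,260 = $6,780. $76,400 is $6,400 into a $64,000 phase-out range, leaving 57,600/64,000 of the credit: $6,780 × 57,600/64,000 = $6,102. Commuter Credit: $76,400 is at or below the $162,000 threshold, so the full $450 applies. total $6,102 + $450 = $6,552
Difference: |$7,230 − $6,552| = $678.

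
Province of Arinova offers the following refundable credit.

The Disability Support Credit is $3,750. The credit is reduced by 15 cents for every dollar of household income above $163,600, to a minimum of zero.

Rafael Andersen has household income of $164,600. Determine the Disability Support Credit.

$3,600

Disability Support Credit: 15% of the $1,000 excess over $163,600 is $150; credit = $3,750 − $150 = $3,600.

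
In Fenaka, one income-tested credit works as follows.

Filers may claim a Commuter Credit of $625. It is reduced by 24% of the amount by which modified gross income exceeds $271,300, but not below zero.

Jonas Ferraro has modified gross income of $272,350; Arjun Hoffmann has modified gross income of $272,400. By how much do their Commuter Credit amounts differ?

Jonas ($272,350): Commuter Credit: 24% of the $1,050 excess over $271,300 is $252; credit = $625 − $252 = $373.
Arjun ($272,400): Commuter Credit: 24% of the $1,100 excess over $271,300 is $264; credit = $625 − $264 = $361.
Difference: |$373 − $361| = $12.

$12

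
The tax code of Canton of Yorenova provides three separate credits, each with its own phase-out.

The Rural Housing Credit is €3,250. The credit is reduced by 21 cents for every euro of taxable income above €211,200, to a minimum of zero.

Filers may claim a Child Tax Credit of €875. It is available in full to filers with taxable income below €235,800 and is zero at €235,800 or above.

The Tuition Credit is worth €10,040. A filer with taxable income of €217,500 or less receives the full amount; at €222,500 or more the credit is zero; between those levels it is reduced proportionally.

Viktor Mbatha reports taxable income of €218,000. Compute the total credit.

€11,733

Rural Housing Credit: 21% of the €6,800 excess over €211,200 is €1,428; credit = €3,250 − €1,428 = €1,822.
Child Tax Credit: €218,000 is below the €235,800 cutoff, so the full €875 applies.
Tuition Credit: €218,000 is €500 into a €5,000 phase-out range, leaving 4,500/5,000 of the credit: €10,040 × 4,500/5,000 = €9,036.
Total: €1,822 + €875 + €9,036 = €11,733.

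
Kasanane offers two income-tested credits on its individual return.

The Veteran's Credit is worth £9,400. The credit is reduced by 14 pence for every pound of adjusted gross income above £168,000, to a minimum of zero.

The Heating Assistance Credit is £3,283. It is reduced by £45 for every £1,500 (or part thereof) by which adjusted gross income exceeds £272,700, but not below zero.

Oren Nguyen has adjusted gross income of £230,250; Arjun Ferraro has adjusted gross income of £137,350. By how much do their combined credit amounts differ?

£8,715

Oren (£230,250): Veteran's Credit: 14% of the £62,250 excess over £168,000 is £8,715; credit = £9,400 − £8,715 = £685. Heating Assistance Credit: £230,250 is at or below the £272,700 threshold, so the full £3,283 applies. total £685 + £3,283 = £3,968
Arjun (£137,350): Veteran's Credit: £137,350 is at or below the £168,000 threshold, so the full £9,400 applies. Heating Assistance Credit: £137,350 is at or below the £272,700 threshold, so the full £3,283 applies. total £9,400 + £3,283 = £12,683
Difference: |£3,968 − £12,683| = £8,715.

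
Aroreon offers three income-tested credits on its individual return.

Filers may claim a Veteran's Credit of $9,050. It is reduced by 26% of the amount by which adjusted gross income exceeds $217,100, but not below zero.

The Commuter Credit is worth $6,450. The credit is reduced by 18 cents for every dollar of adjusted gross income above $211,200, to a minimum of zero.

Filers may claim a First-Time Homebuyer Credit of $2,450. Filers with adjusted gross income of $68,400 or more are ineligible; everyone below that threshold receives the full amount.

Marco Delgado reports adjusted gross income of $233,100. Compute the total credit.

Veteran's Credit: 26% of the $16,000 excess over $217,100 is $4,160; credit = $9,050 − $4,160 = $4,890.
Commuter Credit: 18% of the $21,900 excess over $211,200 is $3,942; credit = $6,450 − $3,942 = $2,508.
First-Time Homebuyer Credit: $233,100 meets or exceeds the $68,400 cutoff, so the credit is $0.
Total: $4,890 + $2,508 + $0 = $7,398.

$7,398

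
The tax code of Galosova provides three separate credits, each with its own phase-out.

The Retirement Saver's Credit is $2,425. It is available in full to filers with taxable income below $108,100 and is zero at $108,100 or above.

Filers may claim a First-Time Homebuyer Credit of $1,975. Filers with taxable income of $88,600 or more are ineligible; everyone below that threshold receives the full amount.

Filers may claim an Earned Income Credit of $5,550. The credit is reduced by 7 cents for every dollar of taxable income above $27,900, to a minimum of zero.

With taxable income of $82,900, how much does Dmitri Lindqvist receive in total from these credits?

$6,100

Retirement Saver's Credit: $82,900 is below the $108,100 cutoff, so the full $2,425 applies.
First-Time Homebuyer Credit: $82,900 is below the $88,600 cutoff, so the full $1,975 applies.
Earned Income Credit: 7% of the $55,000 excess over $27,900 is $3,850; credit = $5,550 − $3,850 = $1,700.
Total: $2,425 + $1,975 + $1,700 = $6,100.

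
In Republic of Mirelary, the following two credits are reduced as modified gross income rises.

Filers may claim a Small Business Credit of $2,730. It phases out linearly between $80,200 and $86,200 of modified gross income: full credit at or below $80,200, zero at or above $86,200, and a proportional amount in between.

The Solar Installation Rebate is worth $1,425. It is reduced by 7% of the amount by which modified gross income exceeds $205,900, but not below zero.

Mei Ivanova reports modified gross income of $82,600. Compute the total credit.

Small Business Credit: $82,600 is $2,400 into a $6,000 phase-out range, leaving 3,600/6,000 of the credit: $2,730 × 3,600/6,000 = $1,638.
Solar Installation Rebate: $82,600 is at or below the $205,900 threshold, so the full $1,425 applies.
Total: $1,638 + $1,425 = $3,063.

$3,063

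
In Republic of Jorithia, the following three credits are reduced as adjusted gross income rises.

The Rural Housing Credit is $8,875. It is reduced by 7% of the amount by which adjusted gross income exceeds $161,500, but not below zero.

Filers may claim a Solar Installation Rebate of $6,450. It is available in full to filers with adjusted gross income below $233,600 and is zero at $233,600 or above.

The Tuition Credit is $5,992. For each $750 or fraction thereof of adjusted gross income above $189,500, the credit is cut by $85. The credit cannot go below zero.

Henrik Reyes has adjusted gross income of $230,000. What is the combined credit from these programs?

Rural Housing Credit: 7% of the $68,500 excess over $161,500 is $4,795; credit = $8,875 − $4,795 = $4,080.
Solar Installation Rebate: $230,000 is below the $233,600 cutoff, so the full $6,450 applies.
Tuition Credit: income exceeds $189,500 by $40,500, which is 54 full-or-partial $750 increments; reduction = 54 × $85 = $4,590, leaving $1,402.
Total: $4,080 + $6,450 + $1,402 = $11,932.

$11,932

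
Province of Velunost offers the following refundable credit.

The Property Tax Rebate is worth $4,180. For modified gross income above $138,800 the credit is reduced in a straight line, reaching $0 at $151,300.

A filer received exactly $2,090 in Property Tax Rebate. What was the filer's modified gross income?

$145,050

$2,090 is 2,090/4,180 of the full $4,180, so 2,090/4,180 of the $12,500 range has been used: income = $138,800 + $12,500 × 2,090/4,180 = $145,050.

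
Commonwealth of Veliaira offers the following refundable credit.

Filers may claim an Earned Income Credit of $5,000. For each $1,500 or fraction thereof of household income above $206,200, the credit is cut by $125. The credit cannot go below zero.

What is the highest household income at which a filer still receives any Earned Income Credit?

$264,700

After 39 increments the reduction is 39 × $125 = $4,875, leaving $125; one more increment wipes it out. Increment 39 ends at excess 39 × $1,500 = $58,500, so the highest qualifying income is $206,200 + $58,500 = $264,700.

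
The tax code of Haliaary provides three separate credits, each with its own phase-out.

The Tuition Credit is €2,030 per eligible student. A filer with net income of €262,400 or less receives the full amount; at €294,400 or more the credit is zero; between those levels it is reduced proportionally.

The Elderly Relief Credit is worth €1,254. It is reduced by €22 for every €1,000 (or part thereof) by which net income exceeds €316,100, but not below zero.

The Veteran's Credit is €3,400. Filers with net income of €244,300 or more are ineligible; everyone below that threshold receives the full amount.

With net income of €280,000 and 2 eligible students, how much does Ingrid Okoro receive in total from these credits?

€3,081

Tuition Credit: base = 2 × €2,030 = €4,060. €280,000 is €17,600 into a €32,000 phase-out range, leaving 14,400/32,000 of the credit: €4,060 × 14,400/32,000 = €1,827.
Elderly Relief Credit: €280,000 is at or below the €316,100 threshold, so the full €1,254 applies.
Veteran's Credit: €280,000 meets or exceeds the €244,300 cutoff, so the credit is €0.
Total: €1,827 + €1,254 + €0 = €3,081.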